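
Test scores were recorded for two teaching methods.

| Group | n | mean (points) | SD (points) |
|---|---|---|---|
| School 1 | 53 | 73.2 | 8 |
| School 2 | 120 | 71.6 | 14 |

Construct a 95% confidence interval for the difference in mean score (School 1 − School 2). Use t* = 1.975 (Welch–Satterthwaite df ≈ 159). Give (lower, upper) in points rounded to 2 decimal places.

(-1.73, 4.93)

SE₁ = s₁/√n₁ = 8/√53 = 1.0989; SE₂ = 14/√120 = 1.2780.
Independent samples, unequal variances: SE_diff = √(SE₁² + SE₂²) = √(1.20758121 + 1.633284) = 1.6855.
t* = 1.975, so margin of error = 1.975 × 1.6855 = 3.3289.
Difference in means = 73.2 − 71.6 = 1.6000.
1.6000 ± 3.3289 → (-1.73, 4.93).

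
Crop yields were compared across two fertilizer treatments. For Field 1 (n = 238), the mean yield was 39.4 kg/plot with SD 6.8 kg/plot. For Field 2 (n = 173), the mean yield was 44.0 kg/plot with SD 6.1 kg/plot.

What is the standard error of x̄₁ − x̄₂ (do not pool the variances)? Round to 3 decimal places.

0.640

SE₁ = s₁/√n₁ = 6.8/√238 = 0.4408; SE₂ = 6.1/√173 = 0.4638.
Independent samples, unequal variances: SE_diff = √(SE₁² + SE₂²) = √(0.19430464 + 0.21511044) = 0.6399.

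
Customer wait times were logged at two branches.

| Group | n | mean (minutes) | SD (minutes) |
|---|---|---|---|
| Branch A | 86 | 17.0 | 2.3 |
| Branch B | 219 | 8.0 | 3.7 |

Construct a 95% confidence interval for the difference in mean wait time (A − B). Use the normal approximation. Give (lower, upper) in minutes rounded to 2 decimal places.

Per-group SEs: s₁/√n₁ = 2.3/√86 = 0.2480, s₂/√n₂ = 3.7/√219 = 0.2500.
Unpooled SE of the difference: √(0.061504 + 0.0625) = 0.3521.
Margin of error = z* · SE = 1.960 × 0.3521 = 0.6901.
x̄₁ − x̄₂ = 17.0 − 8.0 = 9.0000.
CI: 9.0000 ± 0.6901 = (8.31, 9.69).

(8.31, 9.69)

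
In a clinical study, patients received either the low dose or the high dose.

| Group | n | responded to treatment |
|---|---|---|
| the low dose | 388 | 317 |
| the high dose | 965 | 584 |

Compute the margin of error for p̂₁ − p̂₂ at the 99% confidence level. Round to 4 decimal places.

Sample proportions: 317/388 = 0.8170, 584/965 = 0.6052.
Each SE is √(p̂(1−p̂)/n): √(0.8170·0.1830/388) = 0.01963 and √(0.6052·0.3948/965) = 0.01574.
SE(p̂₁ − p̂₂) = √(SE₁² + SE₂²) = √(0.0003853369 + 0.0002477476) = 0.02516, since the two samples are independent.
At 99% confidence z* = 2.576; margin = 2.576 × 0.02516 = 0.06481.

0.0648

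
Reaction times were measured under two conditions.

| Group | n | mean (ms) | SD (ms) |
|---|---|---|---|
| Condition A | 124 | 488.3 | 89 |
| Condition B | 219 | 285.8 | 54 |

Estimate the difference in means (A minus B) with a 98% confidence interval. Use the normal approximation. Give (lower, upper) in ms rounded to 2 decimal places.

Standard errors of each mean: 89/√124 = 7.9924 and 54/√219 = 3.6490.
SE(x̄₁ − x̄₂) = √(7.9924² + 3.6490²) = 8.7860 for independent samples with unequal variances.
With z* = 2.326, the margin is 2.326 × 8.7860 = 20.4362.
x̄₁ − x̄₂ = 488.3 − 285.8 = 202.5000; the interval is 202.5000 ± 20.4362 = (182.06, 222.94).

(182.06, 222.94)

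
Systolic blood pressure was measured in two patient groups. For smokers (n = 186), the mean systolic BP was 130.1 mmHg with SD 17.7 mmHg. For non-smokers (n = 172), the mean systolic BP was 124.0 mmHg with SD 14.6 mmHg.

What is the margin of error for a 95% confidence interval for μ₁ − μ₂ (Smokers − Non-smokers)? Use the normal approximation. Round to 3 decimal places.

SE₁ = s₁/√n₁ = 17.7/√186 = 1.2978; SE₂ = 14.6/√172 = 1.1132.
Independent samples, unequal variances: SE_diff = √(SE₁² + SE₂²) = √(1.68428484 + 1.23921424) = 1.7098.
z* = 1.960, so margin of error = 1.960 × 1.7098 = 3.3512.

3.351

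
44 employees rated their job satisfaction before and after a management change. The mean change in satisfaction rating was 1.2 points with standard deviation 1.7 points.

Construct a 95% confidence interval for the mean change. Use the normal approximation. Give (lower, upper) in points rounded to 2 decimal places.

(0.70, 1.70)

Paired design: SE = s_d/√n = 1.7/√44 = 0.2563.
z* = 1.960; margin of error = 1.960 × 0.2563 = 0.5023.
1.2 ± 0.5023 → (0.70, 1.70).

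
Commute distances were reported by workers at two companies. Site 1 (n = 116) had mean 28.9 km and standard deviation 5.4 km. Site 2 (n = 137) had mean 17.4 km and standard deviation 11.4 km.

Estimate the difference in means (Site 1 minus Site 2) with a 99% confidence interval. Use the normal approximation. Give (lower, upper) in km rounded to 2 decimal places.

Per-group SEs: s₁/√n₁ = 5.4/√116 = 0.5014, s₂/√n₂ = 11.4/√137 = 0.9740.
Unpooled SE of the difference: √(0.25140196 + 0.948676) = 1.0955.
Margin of error = z* · SE = 2.576 × 1.0955 = 2.8220.
x̄₁ − x̄₂ = 28.9 − 17.4 = 11.5000.
CI: 11.5000 ± 2.8220 = (8.68, 14.32).

(8.68, 14.32)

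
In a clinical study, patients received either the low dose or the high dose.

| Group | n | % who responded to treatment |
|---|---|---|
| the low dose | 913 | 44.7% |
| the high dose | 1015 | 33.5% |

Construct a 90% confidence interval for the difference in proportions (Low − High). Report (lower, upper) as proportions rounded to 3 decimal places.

The two standard errors are √(0.4470×0.5530/913) = 0.01645 and √(0.3350×0.6650/1015) = 0.01481.
Because the samples are independent, SE_diff = √(0.01645² + 0.01481²) = 0.02213.
Using z* = 1.645 for 90%, ME = 1.645 × 0.02213 = 0.03640.
p̂₁ − p̂₂ = 0.1120; interval 0.1120 ± 0.03640 gives (0.076, 0.148).

(0.076, 0.148)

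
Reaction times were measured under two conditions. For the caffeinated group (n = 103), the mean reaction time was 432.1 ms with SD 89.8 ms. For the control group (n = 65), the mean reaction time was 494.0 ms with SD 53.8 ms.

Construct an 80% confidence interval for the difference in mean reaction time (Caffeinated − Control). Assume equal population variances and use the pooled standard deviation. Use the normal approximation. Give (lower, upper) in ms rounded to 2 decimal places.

s_p = √[((n₁−1)s₁² + (n₂−1)s₂²)/(n₁+n₂−2)] = √[(102·89.8² + 64·53.8²)/166] = 77.9162.
SE = 77.9162·√(1/103 + 1/65) = 12.3426.
With z* = 1.282, margin = 1.282 × 12.3426 = 15.8232.
x̄₁ − x̄₂ = 432.1 − 494.0 = -61.9000; interval -61.9000 ± 15.8232 = (-77.72, -46.08).

(-77.72, -46.08)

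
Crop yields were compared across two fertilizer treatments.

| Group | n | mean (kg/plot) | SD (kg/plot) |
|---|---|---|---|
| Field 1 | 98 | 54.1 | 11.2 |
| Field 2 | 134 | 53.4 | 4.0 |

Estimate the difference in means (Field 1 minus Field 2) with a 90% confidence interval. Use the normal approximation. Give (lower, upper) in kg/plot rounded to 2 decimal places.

(-1.25, 2.65)

Standard errors of each mean: 11.2/√98 = 1.1314 and 4.0/√134 = 0.3455.
SE(x̄₁ − x̄₂) = √(1.1314² + 0.3455²) = 1.1830 for independent samples with unequal variances.
With z* = 1.645, the margin is 1.645 × 1.1830 = 1.9460.
x̄₁ − x̄₂ = 54.1 − 53.4 = 0.7000; the interval is 0.7000 ± 1.9460 = (-1.25, 2.65).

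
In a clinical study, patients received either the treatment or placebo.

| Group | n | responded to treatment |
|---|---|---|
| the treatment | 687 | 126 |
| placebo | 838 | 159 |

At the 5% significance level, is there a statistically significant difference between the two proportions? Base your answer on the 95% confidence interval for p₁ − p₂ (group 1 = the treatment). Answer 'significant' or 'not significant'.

Sample proportions: 126/687 = 0.1834, 159/838 = 0.1897.
Each SE is √(p̂(1−p̂)/n): √(0.1834·0.8166/687) = 0.01476 and √(0.1897·0.8103/838) = 0.01354.
SE(p̂₁ − p̂₂) = √(SE₁² + SE₂²) = √(0.0002178576 + 0.0001833316) = 0.02003, since the two samples are independent.
At 95% confidence z* = 1.960; margin = 1.960 × 0.02003 = 0.03926.
The difference is 0.1834 − 0.1897 = -0.0063, so the interval is -0.0063 ± 0.03926 = (-0.04556, 0.03296).
The interval (-0.04556, 0.03296) contains 0, so the difference is not significant.

not significant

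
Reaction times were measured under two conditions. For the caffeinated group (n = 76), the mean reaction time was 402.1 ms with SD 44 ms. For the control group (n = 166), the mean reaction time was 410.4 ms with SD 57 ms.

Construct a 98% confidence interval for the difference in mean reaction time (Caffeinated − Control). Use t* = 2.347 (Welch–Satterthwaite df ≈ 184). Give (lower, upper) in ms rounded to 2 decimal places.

Per-group SEs: s₁/√n₁ = 44/√76 = 5.0471, s₂/√n₂ = 57/√166 = 4.4241.
Unpooled SE of the difference: √(25.47321841 + 19.57266081) = 6.7116.
Margin of error = t* · SE = 2.347 × 6.7116 = 15.7521.
x̄₁ − x̄₂ = 402.1 − 410.4 = -8.3000.
CI: -8.3000 ± 15.7521 = (-24.05, 7.45).

(-24.05, 7.45)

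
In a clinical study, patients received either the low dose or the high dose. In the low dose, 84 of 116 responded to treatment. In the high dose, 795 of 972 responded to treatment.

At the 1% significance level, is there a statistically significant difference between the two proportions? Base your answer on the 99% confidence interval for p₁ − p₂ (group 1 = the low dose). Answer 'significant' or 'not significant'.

p̂₁ = 84/116 = 0.7241 and p̂₂ = 795/972 = 0.8179.
SE₁ = √(p̂₁(1−p̂₁)/n₁) = √(0.7241·0.2759/116) = 0.04150; SE₂ = √(0.8179·0.1821/972) = 0.01238.
Independent samples: SE of the difference = √(SE₁² + SE₂²) = √(0.00172225 + 0.0001532644) = 0.04331.
z* for 99% confidence is 2.576, so the margin of error is 2.576 × 0.04331 = 0.11157.
Point estimate p̂₁ − p̂₂ = 0.7241 − 0.8179 = -0.0938.
-0.0938 ± 0.11157 → (-0.20537, 0.01777).
The interval (-0.20537, 0.01777) contains 0, so the difference is not significant.

not significant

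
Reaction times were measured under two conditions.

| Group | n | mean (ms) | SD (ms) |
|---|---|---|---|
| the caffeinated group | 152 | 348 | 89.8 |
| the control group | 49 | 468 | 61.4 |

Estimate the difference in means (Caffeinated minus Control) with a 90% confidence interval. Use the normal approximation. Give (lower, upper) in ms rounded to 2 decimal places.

(-138.76, -101.24)

Per-group SEs: s₁/√n₁ = 89.8/√152 = 7.2837, s₂/√n₂ = 61.4/√49 = 8.7714.
Unpooled SE of the difference: √(53.05228569 + 76.93745796) = 11.4013.
Margin of error = z* · SE = 1.645 × 11.4013 = 18.7551.
x̄₁ − x̄₂ = 348 − 468 = -120.0000.
CI: -120.0000 ± 18.7551 = (-138.76, -101.24).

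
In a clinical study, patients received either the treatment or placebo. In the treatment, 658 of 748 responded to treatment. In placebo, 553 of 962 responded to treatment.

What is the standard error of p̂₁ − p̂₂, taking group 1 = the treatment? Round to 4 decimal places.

0.0199

Sample proportions: 658/748 = 0.8797, 553/962 = 0.5748.
Each SE is √(p̂(1−p̂)/n): √(0.8797·0.1203/748) = 0.01189 and √(0.5748·0.4252/962) = 0.01594.
SE(p̂₁ − p̂₂) = √(SE₁² + SE₂²) = √(0.0001413721 + 0.0002540836) = 0.01989, since the two samples are independent.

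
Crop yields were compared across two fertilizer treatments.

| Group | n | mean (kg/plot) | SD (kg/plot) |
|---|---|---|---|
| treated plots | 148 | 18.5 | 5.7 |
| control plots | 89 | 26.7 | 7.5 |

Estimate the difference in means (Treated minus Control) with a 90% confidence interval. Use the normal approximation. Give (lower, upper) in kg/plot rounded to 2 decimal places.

Per-group SEs: s₁/√n₁ = 5.7/√148 = 0.4685, s₂/√n₂ = 7.5/√89 = 0.7950.
Unpooled SE of the difference: √(0.21949225 + 0.632025) = 0.9228.
Margin of error = z* · SE = 1.645 × 0.9228 = 1.5180.
x̄₁ − x̄₂ = 18.5 − 26.7 = -8.2000.
CI: -8.2000 ± 1.5180 = (-9.72, -6.68).

(-9.72, -6.68)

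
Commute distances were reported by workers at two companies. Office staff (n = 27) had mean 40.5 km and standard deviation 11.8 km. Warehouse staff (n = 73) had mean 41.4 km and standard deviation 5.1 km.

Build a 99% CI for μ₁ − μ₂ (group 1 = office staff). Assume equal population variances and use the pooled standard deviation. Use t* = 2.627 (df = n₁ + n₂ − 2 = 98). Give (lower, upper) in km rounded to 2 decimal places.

(-5.33, 3.53)

Pooled variance s_p² = [26·11.8² + 72·5.1²] / (27+73−2) = 56.0506, so s_p = 7.4867.
SE_diff = s_p·√(1/n₁ + 1/n₂) = 7.4867·√(1/27 + 1/73) = 1.6863.
t* = 2.627; margin = 2.627 × 1.6863 = 4.4299.
Difference = 40.5 − 41.4 = -0.9000.
-0.9000 ± 4.4299 → (-5.33, 3.53).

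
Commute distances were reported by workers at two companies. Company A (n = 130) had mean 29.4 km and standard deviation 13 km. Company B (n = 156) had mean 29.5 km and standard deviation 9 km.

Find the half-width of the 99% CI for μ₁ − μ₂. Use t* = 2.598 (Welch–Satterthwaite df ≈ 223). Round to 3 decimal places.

3.504

Standard errors of each mean: 13/√130 = 1.1402 and 9/√156 = 0.7206.
SE(x̄₁ − x̄₂) = √(1.1402² + 0.7206²) = 1.3488 for independent samples with unequal variances.
With t* = 2.598, the margin is 2.598 × 1.3488 = 3.5042.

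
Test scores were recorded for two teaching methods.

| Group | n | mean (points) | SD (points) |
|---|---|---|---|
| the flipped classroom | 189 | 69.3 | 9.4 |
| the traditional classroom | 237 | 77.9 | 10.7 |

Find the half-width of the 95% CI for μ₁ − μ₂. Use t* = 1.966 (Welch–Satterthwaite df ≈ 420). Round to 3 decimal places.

Per-group SEs: s₁/√n₁ = 9.4/√189 = 0.6837, s₂/√n₂ = 10.7/√237 = 0.6950.
Unpooled SE of the difference: √(0.46744569 + 0.483025) = 0.9749.
Margin of error = t* · SE = 1.966 × 0.9749 = 1.9167.

1.917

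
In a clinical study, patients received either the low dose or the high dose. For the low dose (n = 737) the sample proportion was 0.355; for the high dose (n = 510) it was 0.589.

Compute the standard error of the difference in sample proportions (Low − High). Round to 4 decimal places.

0.0280

The two standard errors are √(0.3550×0.6450/737) = 0.01763 and √(0.5890×0.4110/510) = 0.02179.
Because the samples are independent, SE_diff = √(0.01763² + 0.02179²) = 0.02803.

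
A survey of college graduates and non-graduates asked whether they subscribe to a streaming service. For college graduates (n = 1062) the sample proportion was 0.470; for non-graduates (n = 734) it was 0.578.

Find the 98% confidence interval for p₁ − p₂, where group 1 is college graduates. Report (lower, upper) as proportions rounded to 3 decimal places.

(-0.163, -0.053)

The two standard errors are √(0.4700×0.5300/1062) = 0.01532 and √(0.5780×0.4220/734) = 0.01823.
Because the samples are independent, SE_diff = √(0.01532² + 0.01823²) = 0.02381.
Using z* = 2.326 for 98%, ME = 2.326 × 0.02381 = 0.05538.
p̂₁ − p̂₂ = -0.1080; interval -0.1080 ± 0.05538 gives (-0.163, -0.053).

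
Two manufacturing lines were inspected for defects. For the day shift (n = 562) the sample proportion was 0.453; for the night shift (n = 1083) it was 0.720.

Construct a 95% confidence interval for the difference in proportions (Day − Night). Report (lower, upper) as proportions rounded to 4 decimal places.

(-0.3161, -0.2179)

Each SE is √(p̂(1−p̂)/n): √(0.4530·0.5470/562) = 0.02100 and √(0.7200·0.2800/1083) = 0.01364.
SE(p̂₁ − p̂₂) = √(SE₁² + SE₂²) = √(0.000441 + 0.0001860496) = 0.02504, since the two samples are independent.
At 95% confidence z* = 1.960; margin = 1.960 × 0.02504 = 0.04908.
The difference is 0.4530 − 0.7200 = -0.2670, so the interval is -0.2670 ± 0.04908 = (-0.3161, -0.2179).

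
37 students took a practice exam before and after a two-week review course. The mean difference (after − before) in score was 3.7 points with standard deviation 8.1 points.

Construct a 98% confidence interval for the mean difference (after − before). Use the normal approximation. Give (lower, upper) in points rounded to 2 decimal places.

Paired design: SE = s_d/√n = 8.1/√37 = 1.3316.
z* = 2.326; margin of error = 2.326 × 1.3316 = 3.0973.
3.7 ± 3.0973 → (0.60, 6.80).

(0.60, 6.80)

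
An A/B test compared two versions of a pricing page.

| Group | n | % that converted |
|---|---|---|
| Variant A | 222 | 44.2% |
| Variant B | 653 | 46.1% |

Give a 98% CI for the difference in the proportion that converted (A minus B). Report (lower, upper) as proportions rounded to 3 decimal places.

(-0.109, 0.071)

The two standard errors are √(0.4420×0.5580/222) = 0.03333 and √(0.4610×0.5390/653) = 0.01951.
Because the samples are independent, SE_diff = √(0.03333² + 0.01951²) = 0.03862.
Using z* = 2.326 for 98%, ME = 2.326 × 0.03862 = 0.08983.
p̂₁ − p̂₂ = -0.0190; interval -0.0190 ± 0.08983 gives (-0.109, 0.071).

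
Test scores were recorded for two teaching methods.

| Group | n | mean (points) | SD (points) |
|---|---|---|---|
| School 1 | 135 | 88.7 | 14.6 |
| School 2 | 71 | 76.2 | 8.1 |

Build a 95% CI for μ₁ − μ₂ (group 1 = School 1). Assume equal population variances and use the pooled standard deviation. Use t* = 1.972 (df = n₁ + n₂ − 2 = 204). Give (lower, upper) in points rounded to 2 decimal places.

Pooled variance s_p² = [134·14.6² + 70·8.1²] / (135+71−2) = 162.5301, so s_p = 12.7487.
SE_diff = s_p·√(1/n₁ + 1/n₂) = 12.7487·√(1/135 + 1/71) = 1.8690.
t* = 1.972; margin = 1.972 × 1.8690 = 3.6857.
Difference = 88.7 − 76.2 = 12.5000.
12.5000 ± 3.6857 → (8.81, 16.19).

(8.81, 16.19)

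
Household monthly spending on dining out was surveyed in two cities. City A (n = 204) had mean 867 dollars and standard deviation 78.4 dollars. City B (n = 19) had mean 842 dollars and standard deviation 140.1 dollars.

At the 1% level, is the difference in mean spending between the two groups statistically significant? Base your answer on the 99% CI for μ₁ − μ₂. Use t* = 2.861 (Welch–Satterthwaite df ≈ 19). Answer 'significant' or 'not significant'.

not significant

Per-group SEs: s₁/√n₁ = 78.4/√204 = 5.4891, s₂/√n₂ = 140.1/√19 = 32.1411.
Unpooled SE of the difference: √(30.13021881 + 1033.05030921) = 32.6064.
Margin of error = t* · SE = 2.861 × 32.6064 = 93.2869.
x̄₁ − x̄₂ = 867 − 842 = 25.0000.
CI: 25.0000 ± 93.2869 = (-68.2869, 118.2869).
The interval (-68.2869, 118.2869) contains 0, so the difference is not significant.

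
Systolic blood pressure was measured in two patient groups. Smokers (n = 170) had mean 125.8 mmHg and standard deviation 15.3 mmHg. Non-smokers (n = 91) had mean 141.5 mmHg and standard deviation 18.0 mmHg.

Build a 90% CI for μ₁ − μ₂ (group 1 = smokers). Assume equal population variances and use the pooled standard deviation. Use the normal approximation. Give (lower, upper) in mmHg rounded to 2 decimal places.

(-19.18, -12.22)

s_p = √[((n₁−1)s₁² + (n₂−1)s₂²)/(n₁+n₂−2)] = √[(169·15.3² + 90·18.0²)/259] = 16.2890.
SE = 16.2890·√(1/170 + 1/91) = 2.1158.
With z* = 1.645, margin = 1.645 × 2.1158 = 3.4805.
x̄₁ − x̄₂ = 125.8 − 141.5 = -15.7000; interval -15.7000 ± 3.4805 = (-19.18, -12.22).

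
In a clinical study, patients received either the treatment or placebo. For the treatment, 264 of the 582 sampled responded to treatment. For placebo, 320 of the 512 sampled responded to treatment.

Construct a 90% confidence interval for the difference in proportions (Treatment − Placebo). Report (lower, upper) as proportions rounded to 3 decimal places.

(-0.220, -0.122)

p̂₁ = 264/582 = 0.4536 and p̂₂ = 320/512 = 0.6250.
SE₁ = √(p̂₁(1−p̂₁)/n₁) = √(0.4536·0.5464/582) = 0.02064; SE₂ = √(0.6250·0.3750/512) = 0.02140.
Independent samples: SE of the difference = √(SE₁² + SE₂²) = √(0.0004260096 + 0.00045796) = 0.02973.
z* for 90% confidence is 1.645, so the margin of error is 1.645 × 0.02973 = 0.04891.
Point estimate p̂₁ − p̂₂ = 0.4536 − 0.6250 = -0.1714.
-0.1714 ± 0.04891 → (-0.220, -0.122).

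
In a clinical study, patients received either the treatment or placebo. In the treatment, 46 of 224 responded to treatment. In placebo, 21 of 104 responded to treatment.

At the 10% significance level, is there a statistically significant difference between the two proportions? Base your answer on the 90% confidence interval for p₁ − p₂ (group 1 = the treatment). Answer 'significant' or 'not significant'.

p̂₁ = 46/224 = 0.2054 and p̂₂ = 21/104 = 0.2019.
SE₁ = √(p̂₁(1−p̂₁)/n₁) = √(0.2054·0.7946/224) = 0.02699; SE₂ = √(0.2019·0.7981/104) = 0.03936.
Independent samples: SE of the difference = √(SE₁² + SE₂²) = √(0.0007284601 + 0.0015492096) = 0.04772.
z* for 90% confidence is 1.645, so the margin of error is 1.645 × 0.04772 = 0.07850.
Point estimate p̂₁ − p̂₂ = 0.2054 − 0.2019 = 0.0035.
0.0035 ± 0.07850 → (-0.07500, 0.08200).
The interval (-0.07500, 0.08200) contains 0, so the difference is not significant.

not significant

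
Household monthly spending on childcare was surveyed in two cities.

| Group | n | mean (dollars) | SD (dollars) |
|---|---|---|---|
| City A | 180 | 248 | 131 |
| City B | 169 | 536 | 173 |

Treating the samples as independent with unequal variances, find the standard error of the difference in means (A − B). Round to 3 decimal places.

Standard errors of each mean: 131/√180 = 9.7642 and 173/√169 = 13.3077.
SE(x̄₁ − x̄₂) = √(9.7642² + 13.3077²) = 16.5056 for independent samples with unequal variances.

16.506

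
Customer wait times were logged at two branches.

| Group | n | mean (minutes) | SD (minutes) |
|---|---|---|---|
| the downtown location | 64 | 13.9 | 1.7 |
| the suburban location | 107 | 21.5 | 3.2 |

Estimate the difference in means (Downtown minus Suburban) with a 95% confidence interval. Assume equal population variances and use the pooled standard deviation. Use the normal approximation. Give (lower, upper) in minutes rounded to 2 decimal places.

(-8.45, -6.75)

s_p = √[((n₁−1)s₁² + (n₂−1)s₂²)/(n₁+n₂−2)] = √[(63·1.7² + 106·3.2²)/169] = 2.7386.
SE = 2.7386·√(1/64 + 1/107) = 0.4328.
With z* = 1.960, margin = 1.960 × 0.4328 = 0.8483.
x̄₁ − x̄₂ = 13.9 − 21.5 = -7.6000; interval -7.6000 ± 0.8483 = (-8.45, -6.75).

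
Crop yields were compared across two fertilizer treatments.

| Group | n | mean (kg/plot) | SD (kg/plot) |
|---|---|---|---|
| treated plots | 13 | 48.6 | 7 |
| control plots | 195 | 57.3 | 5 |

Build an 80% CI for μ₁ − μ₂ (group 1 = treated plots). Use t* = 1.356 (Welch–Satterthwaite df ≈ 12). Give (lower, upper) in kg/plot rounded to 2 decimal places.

(-11.38, -6.02)

Standard errors of each mean: 7/√13 = 1.9415 and 5/√195 = 0.3581.
SE(x̄₁ − x̄₂) = √(1.9415² + 0.3581²) = 1.9742 for independent samples with unequal variances.
With t* = 1.356, the margin is 1.356 × 1.9742 = 2.6770.
x̄₁ − x̄₂ = 48.6 − 57.3 = -8.7000; the interval is -8.7000 ± 2.6770 = (-11.38, -6.02).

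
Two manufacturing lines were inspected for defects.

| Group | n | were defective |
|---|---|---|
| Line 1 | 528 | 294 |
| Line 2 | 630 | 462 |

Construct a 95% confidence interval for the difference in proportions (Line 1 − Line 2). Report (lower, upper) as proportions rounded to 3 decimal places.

p̂₁ = 294/528 = 0.5568 and p̂₂ = 462/630 = 0.7333.
SE₁ = √(p̂₁(1−p̂₁)/n₁) = √(0.5568·0.4432/528) = 0.02162; SE₂ = √(0.7333·0.2667/630) = 0.01762.
Independent samples: SE of the difference = √(SE₁² + SE₂²) = √(0.0004674244 + 0.0003104644) = 0.02789.
z* for 95% confidence is 1.960, so the margin of error is 1.960 × 0.02789 = 0.05466.
Point estimate p̂₁ − p̂₂ = 0.5568 − 0.7333 = -0.1765.
-0.1765 ± 0.05466 → (-0.231, -0.122).

(-0.231, -0.122)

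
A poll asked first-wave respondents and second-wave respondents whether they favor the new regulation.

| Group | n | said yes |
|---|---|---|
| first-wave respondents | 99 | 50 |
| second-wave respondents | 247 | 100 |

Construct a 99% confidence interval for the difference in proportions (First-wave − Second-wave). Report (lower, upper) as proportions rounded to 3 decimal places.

(-0.052, 0.253)

First, p̂₁ = 50/99 = 0.5051; p̂₂ = 100/247 = 0.4049.
The two standard errors are √(0.5051×0.4949/99) = 0.05025 and √(0.4049×0.5951/247) = 0.03123.
Because the samples are independent, SE_diff = √(0.05025² + 0.03123²) = 0.05916.
Using z* = 2.576 for 99%, ME = 2.576 × 0.05916 = 0.15240.
p̂₁ − p̂₂ = 0.1002; interval 0.1002 ± 0.15240 gives (-0.052, 0.253).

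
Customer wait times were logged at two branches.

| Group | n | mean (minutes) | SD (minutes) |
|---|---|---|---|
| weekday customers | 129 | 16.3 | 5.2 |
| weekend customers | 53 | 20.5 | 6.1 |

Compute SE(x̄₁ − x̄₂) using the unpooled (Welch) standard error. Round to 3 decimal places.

0.955

Per-group SEs: s₁/√n₁ = 5.2/√129 = 0.4578, s₂/√n₂ = 6.1/√53 = 0.8379.
Unpooled SE of the difference: √(0.20958084 + 0.70207641) = 0.9548.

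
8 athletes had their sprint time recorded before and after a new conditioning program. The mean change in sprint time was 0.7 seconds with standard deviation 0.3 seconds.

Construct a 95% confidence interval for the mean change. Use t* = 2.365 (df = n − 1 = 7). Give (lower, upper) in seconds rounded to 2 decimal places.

Paired design: SE = s_d/√n = 0.3/√8 = 0.1061.
t* = 2.365; margin of error = 2.365 × 0.1061 = 0.2509.
0.7 ± 0.2509 → (0.45, 0.95).

(0.45, 0.95)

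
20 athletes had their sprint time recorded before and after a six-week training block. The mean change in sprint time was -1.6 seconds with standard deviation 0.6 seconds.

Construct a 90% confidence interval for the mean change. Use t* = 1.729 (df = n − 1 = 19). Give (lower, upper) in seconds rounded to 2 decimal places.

(-1.83, -1.37)

Paired design: SE = s_d/√n = 0.6/√20 = 0.1342.
t* = 1.729; margin of error = 1.729 × 0.1342 = 0.2320.
-1.6 ± 0.2320 → (-1.83, -1.37).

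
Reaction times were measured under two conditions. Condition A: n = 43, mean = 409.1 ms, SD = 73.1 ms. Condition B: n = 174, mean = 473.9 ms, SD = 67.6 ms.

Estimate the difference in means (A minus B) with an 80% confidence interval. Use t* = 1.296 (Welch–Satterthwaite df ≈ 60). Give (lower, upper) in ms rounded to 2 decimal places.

Per-group SEs: s₁/√n₁ = 73.1/√43 = 11.1476, s₂/√n₂ = 67.6/√174 = 5.1247.
Unpooled SE of the difference: √(124.26898576 + 26.26255009) = 12.2691.
Margin of error = t* · SE = 1.296 × 12.2691 = 15.9008.
x̄₁ − x̄₂ = 409.1 − 473.9 = -64.8000.
CI: -64.8000 ± 15.9008 = (-80.70, -48.90).

(-80.70, -48.90)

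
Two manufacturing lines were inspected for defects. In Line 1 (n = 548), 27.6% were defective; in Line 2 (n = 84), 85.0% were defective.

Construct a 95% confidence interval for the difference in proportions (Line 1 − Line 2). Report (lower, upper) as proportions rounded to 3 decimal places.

SE₁ = √(p̂₁(1−p̂₁)/n₁) = √(0.2760·0.7240/548) = 0.01910; SE₂ = √(0.8500·0.1500/84) = 0.03896.
Independent samples: SE of the difference = √(SE₁² + SE₂²) = √(0.00036481 + 0.0015178816) = 0.04339.
z* for 95% confidence is 1.960, so the margin of error is 1.960 × 0.04339 = 0.08504.
Point estimate p̂₁ − p̂₂ = 0.2760 − 0.8500 = -0.5740.
-0.5740 ± 0.08504 → (-0.659, -0.489).

(-0.659, -0.489)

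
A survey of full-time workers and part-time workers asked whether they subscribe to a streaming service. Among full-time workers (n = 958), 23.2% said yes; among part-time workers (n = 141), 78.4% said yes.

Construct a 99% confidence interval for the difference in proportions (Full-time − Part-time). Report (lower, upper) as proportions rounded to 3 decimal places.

(-0.648, -0.456)

SE₁ = √(p̂₁(1−p̂₁)/n₁) = √(0.2320·0.7680/958) = 0.01364; SE₂ = √(0.7840·0.2160/141) = 0.03466.
Independent samples: SE of the difference = √(SE₁² + SE₂²) = √(0.0001860496 + 0.0012013156) = 0.03725.
z* for 99% confidence is 2.576, so the margin of error is 2.576 × 0.03725 = 0.09596.
Point estimate p̂₁ − p̂₂ = 0.2320 − 0.7840 = -0.5520.
-0.5520 ± 0.09596 → (-0.648, -0.456).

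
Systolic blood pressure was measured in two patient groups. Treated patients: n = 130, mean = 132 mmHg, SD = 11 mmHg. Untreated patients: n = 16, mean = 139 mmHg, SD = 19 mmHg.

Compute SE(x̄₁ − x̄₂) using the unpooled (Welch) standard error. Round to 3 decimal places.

Standard errors of each mean: 11/√130 = 0.9648 and 19/√16 = 4.7500.
SE(x̄₁ − x̄₂) = √(0.9648² + 4.7500²) = 4.8470 for independent samples with unequal variances.

4.847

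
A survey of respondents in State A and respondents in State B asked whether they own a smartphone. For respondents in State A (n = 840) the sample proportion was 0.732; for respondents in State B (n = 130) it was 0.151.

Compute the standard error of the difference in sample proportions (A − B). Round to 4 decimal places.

0.0349

Each SE is √(p̂(1−p̂)/n): √(0.7320·0.2680/840) = 0.01528 and √(0.1510·0.8490/130) = 0.03140.
SE(p̂₁ − p̂₂) = √(SE₁² + SE₂²) = √(0.0002334784 + 0.00098596) = 0.03492, since the two samples are independent.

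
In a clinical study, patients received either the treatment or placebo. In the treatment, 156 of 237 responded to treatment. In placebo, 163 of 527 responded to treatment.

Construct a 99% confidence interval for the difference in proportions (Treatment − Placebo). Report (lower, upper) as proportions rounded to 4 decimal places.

p̂₁ = 156/237 = 0.6582 and p̂₂ = 163/527 = 0.3093.
SE₁ = √(p̂₁(1−p̂₁)/n₁) = √(0.6582·0.3418/237) = 0.03081; SE₂ = √(0.3093·0.6907/527) = 0.02013.
Independent samples: SE of the difference = √(SE₁² + SE₂²) = √(0.0009492561 + 0.0004052169) = 0.03680.
z* for 99% confidence is 2.576, so the margin of error is 2.576 × 0.03680 = 0.09480.
Point estimate p̂₁ − p̂₂ = 0.6582 − 0.3093 = 0.3489.
0.3489 ± 0.09480 → (0.2541, 0.4437).

(0.2541, 0.4437)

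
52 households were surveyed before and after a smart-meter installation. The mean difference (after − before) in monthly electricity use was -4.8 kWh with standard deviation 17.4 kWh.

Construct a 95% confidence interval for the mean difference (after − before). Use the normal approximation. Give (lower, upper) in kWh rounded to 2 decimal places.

This is a matched-pairs design, so SE = s_d/√n = 17.4/√52 = 2.4129.
Margin = 1.960 × 2.4129 = 4.7293; the interval is -4.8 ± 4.7293 = (-9.53, -0.07).

(-9.53, -0.07)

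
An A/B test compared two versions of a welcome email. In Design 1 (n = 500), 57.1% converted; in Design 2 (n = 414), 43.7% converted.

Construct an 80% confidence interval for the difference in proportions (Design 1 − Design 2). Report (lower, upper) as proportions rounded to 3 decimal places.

(0.092, 0.176)

Each SE is √(p̂(1−p̂)/n): √(0.5710·0.4290/500) = 0.02213 and √(0.4370·0.5630/414) = 0.02438.
SE(p̂₁ − p̂₂) = √(SE₁² + SE₂²) = √(0.0004897369 + 0.0005943844) = 0.03293, since the two samples are independent.
At 80% confidence z* = 1.282; margin = 1.282 × 0.03293 = 0.04222.
The difference is 0.5710 − 0.4370 = 0.1340, so the interval is 0.1340 ± 0.04222 = (0.092, 0.176).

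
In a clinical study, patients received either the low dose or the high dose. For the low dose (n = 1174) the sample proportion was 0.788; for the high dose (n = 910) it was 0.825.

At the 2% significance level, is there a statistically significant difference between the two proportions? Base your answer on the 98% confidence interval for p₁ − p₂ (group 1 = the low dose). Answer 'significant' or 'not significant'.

not significant

The two standard errors are √(0.7880×0.2120/1174) = 0.01193 and √(0.8250×0.1750/910) = 0.01260.
Because the samples are independent, SE_diff = √(0.01193² + 0.01260²) = 0.01735.
Using z* = 2.326 for 98%, ME = 2.326 × 0.01735 = 0.04036.
p̂₁ − p̂₂ = -0.0370; interval -0.0370 ± 0.04036 gives (-0.07736, 0.00336).
The interval (-0.07736, 0.00336) contains 0, so the difference is not significant.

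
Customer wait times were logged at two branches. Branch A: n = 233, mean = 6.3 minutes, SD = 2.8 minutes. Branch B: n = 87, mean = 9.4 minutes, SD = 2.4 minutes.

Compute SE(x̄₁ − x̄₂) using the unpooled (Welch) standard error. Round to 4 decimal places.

SE₁ = s₁/√n₁ = 2.8/√233 = 0.1834; SE₂ = 2.4/√87 = 0.2573.
Independent samples, unequal variances: SE_diff = √(SE₁² + SE₂²) = √(0.03363556 + 0.06620329) = 0.3160.

0.3160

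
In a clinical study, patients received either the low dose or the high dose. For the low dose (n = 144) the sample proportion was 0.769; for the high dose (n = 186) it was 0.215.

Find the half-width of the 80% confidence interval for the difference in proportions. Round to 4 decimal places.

SE₁ = √(p̂₁(1−p̂₁)/n₁) = √(0.7690·0.2310/144) = 0.03512; SE₂ = √(0.2150·0.7850/186) = 0.03012.
Independent samples: SE of the difference = √(SE₁² + SE₂²) = √(0.0012334144 + 0.0009072144) = 0.04627.
z* for 80% confidence is 1.282, so the margin of error is 1.282 × 0.04627 = 0.05932.

0.0593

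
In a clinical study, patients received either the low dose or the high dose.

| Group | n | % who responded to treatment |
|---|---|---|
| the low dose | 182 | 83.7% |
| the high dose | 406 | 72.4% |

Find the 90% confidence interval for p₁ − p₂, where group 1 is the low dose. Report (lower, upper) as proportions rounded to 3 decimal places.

(0.055, 0.171)

Each SE is √(p̂(1−p̂)/n): √(0.8370·0.1630/182) = 0.02738 and √(0.7240·0.2760/406) = 0.02219.
SE(p̂₁ − p̂₂) = √(SE₁² + SE₂²) = √(0.0007496644 + 0.0004923961) = 0.03524, since the two samples are independent.
At 90% confidence z* = 1.645; margin = 1.645 × 0.03524 = 0.05797.
The difference is 0.8370 − 0.7240 = 0.1130, so the interval is 0.1130 ± 0.05797 = (0.055, 0.171).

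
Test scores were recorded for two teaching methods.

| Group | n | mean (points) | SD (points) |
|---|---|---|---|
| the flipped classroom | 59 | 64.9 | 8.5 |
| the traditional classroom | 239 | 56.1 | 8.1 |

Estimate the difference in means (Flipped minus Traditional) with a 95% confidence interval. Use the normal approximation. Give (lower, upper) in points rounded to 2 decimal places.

(6.40, 11.20)

Standard errors of each mean: 8.5/√59 = 1.1066 and 8.1/√239 = 0.5239.
SE(x̄₁ − x̄₂) = √(1.1066² + 0.5239²) = 1.2244 for independent samples with unequal variances.
With z* = 1.960, the margin is 1.960 × 1.2244 = 2.3998.
x̄₁ − x̄₂ = 64.9 − 56.1 = 8.8000; the interval is 8.8000 ± 2.3998 = (6.40, 11.20).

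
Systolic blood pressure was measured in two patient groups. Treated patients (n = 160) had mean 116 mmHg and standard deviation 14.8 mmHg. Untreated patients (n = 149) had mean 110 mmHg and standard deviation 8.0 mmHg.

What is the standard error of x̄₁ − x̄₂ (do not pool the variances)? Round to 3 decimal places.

Per-group SEs: s₁/√n₁ = 14.8/√160 = 1.1700, s₂/√n₂ = 8.0/√149 = 0.6554.
Unpooled SE of the difference: √(1.3689 + 0.42954916) = 1.3411.

1.341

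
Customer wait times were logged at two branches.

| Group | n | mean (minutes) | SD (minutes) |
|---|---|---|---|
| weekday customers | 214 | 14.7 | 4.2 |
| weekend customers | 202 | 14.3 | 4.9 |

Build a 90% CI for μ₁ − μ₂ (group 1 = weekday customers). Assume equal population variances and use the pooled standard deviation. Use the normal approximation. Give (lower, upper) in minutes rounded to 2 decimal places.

s_p = √[((n₁−1)s₁² + (n₂−1)s₂²)/(n₁+n₂−2)] = √[(213·4.2² + 201·4.9²)/414] = 4.5533.
SE = 4.5533·√(1/214 + 1/202) = 0.4467.
With z* = 1.645, margin = 1.645 × 0.4467 = 0.7348.
x̄₁ − x̄₂ = 14.7 − 14.3 = 0.4000; interval 0.4000 ± 0.7348 = (-0.33, 1.13).

(-0.33, 1.13)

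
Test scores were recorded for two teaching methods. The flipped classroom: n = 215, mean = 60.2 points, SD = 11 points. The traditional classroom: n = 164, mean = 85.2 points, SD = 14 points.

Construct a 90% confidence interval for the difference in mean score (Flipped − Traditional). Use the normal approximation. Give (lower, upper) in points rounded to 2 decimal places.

Per-group SEs: s₁/√n₁ = 11/√215 = 0.7502, s₂/√n₂ = 14/√164 = 1.0932.
Unpooled SE of the difference: √(0.56280004 + 1.19508624) = 1.3259.
Margin of error = z* · SE = 1.645 × 1.3259 = 2.1811.
x̄₁ − x̄₂ = 60.2 − 85.2 = -25.0000.
CI: -25.0000 ± 2.1811 = (-27.18, -22.82).

(-27.18, -22.82)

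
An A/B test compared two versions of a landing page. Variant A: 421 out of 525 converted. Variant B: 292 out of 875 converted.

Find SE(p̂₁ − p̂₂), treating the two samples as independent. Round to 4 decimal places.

0.0236

p̂₁ = 421/525 = 0.8019 and p̂₂ = 292/875 = 0.3337.
SE₁ = √(p̂₁(1−p̂₁)/n₁) = √(0.8019·0.1981/525) = 0.01739; SE₂ = √(0.3337·0.6663/875) = 0.01594.
Independent samples: SE of the difference = √(SE₁² + SE₂²) = √(0.0003024121 + 0.0002540836) = 0.02359.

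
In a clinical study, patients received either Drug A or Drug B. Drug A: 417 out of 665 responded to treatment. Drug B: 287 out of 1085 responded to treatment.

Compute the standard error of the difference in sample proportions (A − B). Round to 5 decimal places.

Sample proportions: 417/665 = 0.6271, 287/1085 = 0.2645.
Each SE is √(p̂(1−p̂)/n): √(0.6271·0.3729/665) = 0.01875 and √(0.2645·0.7355/1085) = 0.01339.
SE(p̂₁ − p̂₂) = √(SE₁² + SE₂²) = √(0.0003515625 + 0.0001792921) = 0.02304, since the two samples are independent.

0.02304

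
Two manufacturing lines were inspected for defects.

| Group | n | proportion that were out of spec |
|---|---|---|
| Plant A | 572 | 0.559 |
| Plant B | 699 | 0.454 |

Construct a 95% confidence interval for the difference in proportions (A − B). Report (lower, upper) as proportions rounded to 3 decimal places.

SE₁ = √(p̂₁(1−p̂₁)/n₁) = √(0.5590·0.4410/572) = 0.02076; SE₂ = √(0.4540·0.5460/699) = 0.01883.
Independent samples: SE of the difference = √(SE₁² + SE₂²) = √(0.0004309776 + 0.0003545689) = 0.02803.
z* for 95% confidence is 1.960, so the margin of error is 1.960 × 0.02803 = 0.05494.
Point estimate p̂₁ − p̂₂ = 0.5590 − 0.4540 = 0.1050.
0.1050 ± 0.05494 → (0.050, 0.160).

(0.050, 0.160)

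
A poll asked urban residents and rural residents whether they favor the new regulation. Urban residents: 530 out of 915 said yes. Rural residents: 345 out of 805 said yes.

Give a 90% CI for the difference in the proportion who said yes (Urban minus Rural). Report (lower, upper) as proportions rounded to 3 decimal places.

First, p̂₁ = 530/915 = 0.5792; p̂₂ = 345/805 = 0.4286.
The two standard errors are √(0.5792×0.4208/915) = 0.01632 and √(0.4286×0.5714/805) = 0.01744.
Because the samples are independent, SE_diff = √(0.01632² + 0.01744²) = 0.02389.
Using z* = 1.645 for 90%, ME = 1.645 × 0.02389 = 0.03930.
p̂₁ − p̂₂ = 0.1506; interval 0.1506 ± 0.03930 gives (0.111, 0.190).

(0.111, 0.190)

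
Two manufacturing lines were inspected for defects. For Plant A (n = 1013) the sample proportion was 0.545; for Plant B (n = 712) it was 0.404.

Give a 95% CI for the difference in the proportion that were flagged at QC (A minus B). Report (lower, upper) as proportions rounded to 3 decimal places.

(0.094, 0.188)

SE₁ = √(p̂₁(1−p̂₁)/n₁) = √(0.5450·0.4550/1013) = 0.01565; SE₂ = √(0.4040·0.5960/712) = 0.01839.
Independent samples: SE of the difference = √(SE₁² + SE₂²) = √(0.0002449225 + 0.0003381921) = 0.02415.
z* for 95% confidence is 1.960, so the margin of error is 1.960 × 0.02415 = 0.04733.
Point estimate p̂₁ − p̂₂ = 0.5450 − 0.4040 = 0.1410.
0.1410 ± 0.04733 → (0.094, 0.188).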